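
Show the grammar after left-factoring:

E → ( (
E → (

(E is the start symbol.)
Left-factoring transforms A → αβ₁ | αβ₂ into A → αA' and A' → β₁ | β₂
(α is the longest common prefix among the alternatives). Repeat until
no nonterminal has two alternatives with a common prefix.

Round 1: E has alternatives sharing prefix '('. Introduce E': E → ( E'
  Add: E' → (
  Add: E' → ε

No remaining common prefixes — done.

Resulting grammar:
E → ( E'
E' → (
E' → ε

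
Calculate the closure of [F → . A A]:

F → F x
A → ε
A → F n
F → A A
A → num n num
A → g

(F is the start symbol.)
{ [A → . F n], [A → . g], [A → . num n num], [A → .], [F → . A A], [F → . F x] }

To compute CLOSURE, for each item [A → α.Bβ] where B is a non-terminal, add [B → .γ] for all productions B → γ; repeat for the newly added items until nothing changes.

Start with: [F → . A A]
  [F → . A A] has the dot before A: add [A → .], [A → . F n], [A → . num n num], [A → . g]
  [A → . F n] has the dot before F: add [F → . F x]
No further items can be added.

CLOSURE = { [A → . F n], [A → . g], [A → . num n num], [A → .], [F → . A A], [F → . F x] }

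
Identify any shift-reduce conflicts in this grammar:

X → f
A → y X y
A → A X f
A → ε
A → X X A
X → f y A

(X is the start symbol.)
Augment with X' → X and build the canonical LR(0) collection (I0 = CLOSURE({[X' → . X]}), then GOTO on every symbol after a dot until no new states appear). It has 13 states:
  I0: { [X → . f y A], [X → . f], [X' → . X] }  — shift
  I1: { [X' → X .] }  — accept
  I2: { [X → f . y A], [X → f .] }  — shift, reduce
  I3: { [A → . A X f], [A → . X X A], [A → . y X y], [A → .], [X → . f y A], [X → . f], [X → f y . A] }  — shift, reduce
  I4: { [A → A . X f], [X → . f y A], [X → . f], [X → f y A .] }  — shift, reduce
  I5: { [A → X . X A], [X → . f y A], [X → . f] }  — shift
  I6: { [A → y . X y], [X → . f y A], [X → . f] }  — shift
  I7: { [A → y X . y] }  — shift
  I8: { [A → y X y .] }  — reduce
  I9: { [A → . A X f], [A → . X X A], [A → . y X y], [A → .], [A → X X . A], [X → . f y A], [X → . f] }  — shift, reduce
  I10: { [A → A . X f], [A → X X A .], [X → . f y A], [X → . f] }  — shift, reduce
  I11: { [A → A X . f] }  — shift
  I12: { [A → A X f .] }  — reduce

I2 contains reduce item [X → f .] and shift item [X → f . y A] — shift-reduce conflict.
I3 contains reduce item [A → .] and shift items [A → . y X y], [X → . f], [X → . f y A] — shift-reduce conflict.
I4 contains reduce item [X → f y A .] and shift items [X → . f], [X → . f y A] — shift-reduce conflict.
I9 contains reduce item [A → .] and shift items [A → . y X y], [X → . f], [X → . f y A] — shift-reduce conflict.
I10 contains reduce item [A → X X A .] and shift items [X → . f], [X → . f y A] — shift-reduce conflict.

Answer: Yes — I2: [X → f .] vs [X → f . y A]; I3: [A → .] vs [A → . y X y]; I4: [X → f y A .] vs [X → . f]; I9: [A → .] vs [A → . y X y]; I10: [A → X X A .] vs [X → . f]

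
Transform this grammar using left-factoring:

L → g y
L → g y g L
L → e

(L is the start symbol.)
Left-factoring transforms A → αβ₁ | αβ₂ into A → αA' and A' → β₁ | β₂
(α is the longest common prefix among the alternatives). Repeat until
no nonterminal has two alternatives with a common prefix.

Round 1: L has alternatives sharing prefix 'g y'. Introduce L': L → g y L'
  Add: L' → ε
  Add: L' → g L

No remaining common prefixes — done.

Resulting grammar:
L → g y L'
L' → ε
L' → g L
L → e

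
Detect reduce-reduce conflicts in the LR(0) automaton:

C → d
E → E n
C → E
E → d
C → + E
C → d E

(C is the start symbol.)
Yes — I4: [C → d .] vs [E → d .]

Augment with C' → C and build the canonical LR(0) collection (I0 = CLOSURE({[C' → . C]}), then GOTO on every symbol after a dot until no new states appear). It has 9 states:
  I0: { [C → . + E], [C → . E], [C → . d E], [C → . d], [C' → . C], [E → . E n], [E → . d] }  — shift
  I1: { [C → + . E], [E → . E n], [E → . d] }  — shift
  I2: { [C' → C .] }  — accept
  I3: { [C → E .], [E → E . n] }  — shift, reduce
  I4: { [C → d . E], [C → d .], [E → . E n], [E → . d], [E → d .] }  — shift, 2 reduces
  I5: { [C → d E .], [E → E . n] }  — shift, reduce
  I6: { [E → d .] }  — reduce
  I7: { [E → E n .] }  — reduce
  I8: { [C → + E .], [E → E . n] }  — shift, reduce

I4 contains complete items [C → d .], [E → d .] — reduce-reduce conflict.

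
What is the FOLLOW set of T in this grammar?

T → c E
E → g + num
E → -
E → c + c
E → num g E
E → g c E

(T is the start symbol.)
To compute FOLLOW(T), find every occurrence of T on a right-hand side N → α T β: add FIRST(β) \ {ε}, and if β is empty or nullable also add FOLLOW(N). Iterate to a fixed point.

T is the start symbol, so $ ∈ FOLLOW(T).
T does not occur on any right-hand side.

Taking the union: FOLLOW(T) = { $ }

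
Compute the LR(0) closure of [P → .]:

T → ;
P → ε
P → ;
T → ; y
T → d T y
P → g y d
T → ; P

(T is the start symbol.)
{ [P → .] }

To compute CLOSURE, for each item [A → α.Bβ] where B is a non-terminal, add [B → .γ] for all productions B → γ; repeat for the newly added items until nothing changes.

Start with: [P → .]
The dot is at the end, so nothing is added.

CLOSURE = { [P → .] }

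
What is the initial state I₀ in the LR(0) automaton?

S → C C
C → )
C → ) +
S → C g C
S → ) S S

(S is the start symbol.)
First, augment the grammar with S' → S
I₀ = CLOSURE({ [S' → . S] }):
  [S' → . S] has the dot before S: add [S → . C C], [S → . C g C], [S → . ) S S]
  [S → . C C] has the dot before C: add [C → . )], [C → . ) +]
No further items can be added.

I₀ = { [C → . ) +], [C → . )], [S → . ) S S], [S → . C C], [S → . C g C], [S' → . S] }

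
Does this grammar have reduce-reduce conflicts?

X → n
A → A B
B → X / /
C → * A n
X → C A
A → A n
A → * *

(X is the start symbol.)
Yes — I9: [A → A n .] vs [X → n .]; I14: [A → A n .] vs [C → * A n .]

Augment with X' → X and build the canonical LR(0) collection (I0 = CLOSURE({[X' → . X]}), then GOTO on every symbol after a dot until no new states appear). It has 15 states:
  I0: { [C → . * A n], [X → . C A], [X → . n], [X' → . X] }  — shift
  I1: { [A → . * *], [A → . A B], [A → . A n], [C → * . A n] }  — shift
  I2: { [A → . * *], [A → . A B], [A → . A n], [X → C . A] }  — shift
  I3: { [X' → X .] }  — accept
  I4: { [X → n .] }  — reduce
  I5: { [A → * . *] }  — shift
  I6: { [A → A . B], [A → A . n], [B → . X / /], [C → . * A n], [X → . C A], [X → . n], [X → C A .] }  — shift, reduce
  I7: { [A → A B .] }  — reduce
  I8: { [B → X . / /] }  — shift
  I9: { [A → A n .], [X → n .] }  — 2 reduces
  I10: { [B → X / . /] }  — shift
  I11: { [B → X / / .] }  — reduce
  I12: { [A → * * .] }  — reduce
  I13: { [A → A . B], [A → A . n], [B → . X / /], [C → * A . n], [C → . * A n], [X → . C A], [X → . n] }  — shift
  I14: { [A → A n .], [C → * A n .], [X → n .] }  — 3 reduces

I9 contains complete items [A → A n .], [X → n .] — reduce-reduce conflict.
I14 contains complete items [A → A n .], [C → * A n .], [X → n .] — reduce-reduce conflict.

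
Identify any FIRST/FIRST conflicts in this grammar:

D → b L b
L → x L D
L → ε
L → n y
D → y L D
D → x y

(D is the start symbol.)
No FIRST/FIRST conflicts.

A FIRST/FIRST conflict occurs when two productions N → α and N → β for the same non-terminal have FIRST(α) ∩ FIRST(β) ≠ ∅ (with ε ∈ FIRST of a nullable right-hand side, so two nullable alternatives also conflict).

Productions for D:
  D → b L b: FIRST = { 'b' }
  D → y L D: FIRST = { 'y' }
  D → x y: FIRST = { 'x' }
Productions for L:
  L → x L D: FIRST = { 'x' }
  L → ε: FIRST = { ε }
  L → n y: FIRST = { 'n' }

All alternatives of each non-terminal have pairwise disjoint FIRST sets.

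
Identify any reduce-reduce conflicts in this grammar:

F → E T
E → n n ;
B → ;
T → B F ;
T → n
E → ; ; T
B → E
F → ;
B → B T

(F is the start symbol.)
Yes — I12: [B → ; .] vs [F → ; .]

Augment with F' → F and build the canonical LR(0) collection (I0 = CLOSURE({[F' → . F]}), then GOTO on every symbol after a dot until no new states appear). It has 19 states:
  I0: { [E → . ; ; T], [E → . n n ;], [F → . ;], [F → . E T], [F' → . F] }  — shift
  I1: { [E → ; . ; T], [F → ; .] }  — shift, reduce
  I2: { [B → . ;], [B → . B T], [B → . E], [E → . ; ; T], [E → . n n ;], [F → E . T], [T → . B F ;], [T → . n] }  — shift
  I3: { [F' → F .] }  — accept
  I4: { [E → n . n ;] }  — shift
  I5: { [E → n n . ;] }  — shift
  I6: { [E → n n ; .] }  — reduce
  I7: { [B → ; .], [E → ; . ; T] }  — shift, reduce
  I8: { [B → . ;], [B → . B T], [B → . E], [B → B . T], [E → . ; ; T], [E → . n n ;], [F → . ;], [F → . E T], [T → . B F ;], [T → . n], [T → B . F ;] }  — shift
  I9: { [B → E .] }  — reduce
  I10: { [F → E T .] }  — reduce
  I11: { [E → n . n ;], [T → n .] }  — shift, reduce
  I12: { [B → ; .], [E → ; . ; T], [F → ; .] }  — shift, 2 reduces
  I13: { [B → . ;], [B → . B T], [B → . E], [B → E .], [E → . ; ; T], [E → . n n ;], [F → E . T], [T → . B F ;], [T → . n] }  — shift, reduce
  I14: { [T → B F . ;] }  — shift
  I15: { [B → B T .] }  — reduce
  I16: { [T → B F ; .] }  — reduce
  I17: { [B → . ;], [B → . B T], [B → . E], [E → . ; ; T], [E → . n n ;], [E → ; ; . T], [T → . B F ;], [T → . n] }  — shift
  I18: { [E → ; ; T .] }  — reduce

I12 contains complete items [B → ; .], [F → ; .] — reduce-reduce conflict.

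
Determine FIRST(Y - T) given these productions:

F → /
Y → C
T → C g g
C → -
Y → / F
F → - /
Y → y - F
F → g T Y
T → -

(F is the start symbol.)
{ '-', '/', 'y' }

FIRST sets of the non-terminals involved (from the grammar, by fixed-point iteration):
  FIRST(Y) = { '-', '/', 'y' }

To compute FIRST(Y - T), process the symbols left to right:
Symbol Y is a non-terminal. Add FIRST(Y) \ {ε} = { '-', '/', 'y' }
Y is not nullable (ε ∉ FIRST(Y)), so stop here.
FIRST(Y - T) = { '-', '/', 'y' }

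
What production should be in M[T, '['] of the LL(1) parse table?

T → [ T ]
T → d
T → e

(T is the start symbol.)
T → [ T ]

To find M[T, '['], we find productions for T where '[' is in the predict set (PREDICT(N → α) = (FIRST(α) \ {ε}) ∪ (FOLLOW(N) if α ⇒* ε)).

T → [ T ]: PREDICT = { '[' }
  '[' is in predict set, so this production goes in M[T, '[']
T → d: PREDICT = { 'd' }
T → e: PREDICT = { 'e' }

M[T, '['] = T → [ T ]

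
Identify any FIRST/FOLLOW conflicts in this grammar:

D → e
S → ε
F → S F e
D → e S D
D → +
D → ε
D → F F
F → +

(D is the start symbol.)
Nullable non-terminals: D, S.
FIRST sets used below: FIRST(F) = { '+' }

D: nullable alternative(s) D → ε; FOLLOW(D) = { $ }
  D → e: FIRST \ {ε} = { 'e' } — disjoint from FOLLOW(D)
  D → e S D: FIRST \ {ε} = { 'e' } — disjoint from FOLLOW(D)
  D → +: FIRST \ {ε} = { '+' } — disjoint from FOLLOW(D)
  D → ε: FIRST \ {ε} = { } — this is the only nullable alternative, skip
  D → F F: FIRST \ {ε} = { '+' } — disjoint from FOLLOW(D)
S has a nullable alternative but only one production, so nothing to check.

F has no nullable alternative, so no FIRST/FOLLOW check is needed there.

No FIRST/FOLLOW conflicts found.

Answer: No FIRST/FOLLOW conflicts.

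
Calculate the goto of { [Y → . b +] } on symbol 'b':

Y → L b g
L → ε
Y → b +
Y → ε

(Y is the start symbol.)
{ [Y → b . +] }

GOTO(I, 'b') = CLOSURE({ [A → αX.β] : [A → α.Xβ] ∈ I, X = 'b' })

Items with dot before 'b', with the dot advanced:
  [Y → . b +] → [Y → b . +]
Closure adds nothing (no advanced item has the dot before a non-terminal).

GOTO = { [Y → b . +] }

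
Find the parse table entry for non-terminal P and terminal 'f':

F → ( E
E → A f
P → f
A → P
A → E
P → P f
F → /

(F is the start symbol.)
P → f, P → P f

To find M[P, 'f'], we find productions for P where 'f' is in the predict set (PREDICT(N → α) = (FIRST(α) \ {ε}) ∪ (FOLLOW(N) if α ⇒* ε)).

Relevant sets:
  FIRST(P) = { 'f' }

P → f: PREDICT = { 'f' }
  'f' is in predict set, so this production goes in M[P, 'f']
P → P f: PREDICT = { 'f' }
  'f' is in predict set, so this production goes in M[P, 'f']

M[P, 'f'] = P → f, P → P f  (a multiply-defined cell — the grammar is not LL(1))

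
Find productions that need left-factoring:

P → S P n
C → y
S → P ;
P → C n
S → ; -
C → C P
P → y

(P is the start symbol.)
Left-factoring is needed when two productions for the same non-terminal
share a common prefix on the right-hand side.

Productions for P:
  P → S P n
  P → C n
  P → y
Productions for C:
  C → y
  C → C P
Productions for S:
  S → P ;
  S → ; -

No common prefixes found.

Answer: No, left-factoring is not needed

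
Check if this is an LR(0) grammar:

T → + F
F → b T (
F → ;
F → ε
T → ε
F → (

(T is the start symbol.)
No. Shift-reduce conflict between [T → .] and [T → . + F]

A grammar is LR(0) if no state in the canonical LR(0) collection has:
  - both a shift item (dot before a terminal) and a complete item (shift-reduce conflict), or
  - two or more complete items (reduce-reduce conflict; the accept item [T' → T .] counts as a complete item here).

Augment with T' → T and build the canonical LR(0) collection (I0 = CLOSURE({[T' → . T]}), then GOTO on every symbol after a dot until no new states appear). It has 9 states:
  I0: { [T → . + F], [T → .], [T' → . T] }  — shift, reduce
  I1: { [F → . (], [F → . ;], [F → . b T (], [F → .], [T → + . F] }  — shift, reduce
  I2: { [T' → T .] }  — accept
  I3: { [F → ( .] }  — reduce
  I4: { [F → ; .] }  — reduce
  I5: { [T → + F .] }  — reduce
  I6: { [F → b . T (], [T → . + F], [T → .] }  — shift, reduce
  I7: { [F → b T . (] }  — shift
  I8: { [F → b T ( .] }  — reduce

Conflict in state I0:
  Shift-reduce conflict between [T → .] and [T → . + F]
So the grammar is NOT LR(0).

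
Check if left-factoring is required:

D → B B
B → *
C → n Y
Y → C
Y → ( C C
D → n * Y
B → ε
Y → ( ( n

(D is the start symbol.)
Left-factoring is needed when two productions for the same non-terminal
share a common prefix on the right-hand side.

Productions for D:
  D → B B
  D → n * Y
Productions for B:
  B → *
  B → ε
Productions for Y:
  Y → C
  Y → ( C C
  Y → ( ( n

Found common prefix '(' in productions for Y

Answer: Yes, Y has productions with common prefix '('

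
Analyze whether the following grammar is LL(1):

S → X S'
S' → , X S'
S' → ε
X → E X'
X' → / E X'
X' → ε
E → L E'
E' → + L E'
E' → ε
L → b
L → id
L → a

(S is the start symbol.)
Relevant sets:
  FOLLOW(S') = { $ }
  FOLLOW(X') = { $, ',' }
  FOLLOW(E') = { $, ',', '/' }

For S':
  PREDICT(S' → ',' X S') = { ',' }
  PREDICT(S' → ε) = { $ }
For X':
  PREDICT(X' → '/' E X') = { '/' }
  PREDICT(X' → ε) = { $, ',' }
For E':
  PREDICT(E' → '+' L E') = { '+' }
  PREDICT(E' → ε) = { $, ',', '/' }
For L:
  PREDICT(L → b) = { 'b' }
  PREDICT(L → id) = { 'id' }
  PREDICT(L → a) = { 'a' }
S, X, E have a single production, so nothing to check there.

All predict sets are disjoint. The grammar IS LL(1).

Answer: Yes, the grammar is LL(1).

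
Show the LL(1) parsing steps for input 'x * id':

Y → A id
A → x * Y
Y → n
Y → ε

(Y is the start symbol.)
Stack is shown with the top on the left.

Stack       Input     Action
----------------------------
Y $         x * id $  output Y → A id
A id $      x * id $  output A → x * Y
x * Y id $  x * id $  match 'x'
* Y id $    * id $    match '*'
Y id $      id $      output Y → ε
id $        id $      match 'id'
$           $         accept

The string is accepted.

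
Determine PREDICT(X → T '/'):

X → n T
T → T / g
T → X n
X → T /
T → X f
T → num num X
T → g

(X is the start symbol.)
{ 'g', 'n', 'num' }

PREDICT(X → T '/') = (FIRST(RHS) \ {ε}) ∪ (FOLLOW(X) if ε ∈ FIRST(RHS), i.e. RHS ⇒* ε)
FIRST(T) = { 'g', 'n', 'num' }
FIRST(T '/') = { 'g', 'n', 'num' }
ε ∉ FIRST(T '/'), so FOLLOW(X) is not added.
PREDICT(X → T '/') = { 'g', 'n', 'num' }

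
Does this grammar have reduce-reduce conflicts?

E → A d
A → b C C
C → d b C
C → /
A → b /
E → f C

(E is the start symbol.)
Augment with E' → E and build the canonical LR(0) collection (I0 = CLOSURE({[E' → . E]}), then GOTO on every symbol after a dot until no new states appear). It has 14 states:
  I0: { [A → . b /], [A → . b C C], [E → . A d], [E → . f C], [E' → . E] }  — shift
  I1: { [E → A . d] }  — shift
  I2: { [E' → E .] }  — accept
  I3: { [A → b . /], [A → b . C C], [C → . /], [C → . d b C] }  — shift
  I4: { [C → . /], [C → . d b C], [E → f . C] }  — shift
  I5: { [C → / .] }  — reduce
  I6: { [E → f C .] }  — reduce
  I7: { [C → d . b C] }  — shift
  I8: { [C → . /], [C → . d b C], [C → d b . C] }  — shift
  I9: { [C → d b C .] }  — reduce
  I10: { [A → b / .], [C → / .] }  — 2 reduces
  I11: { [A → b C . C], [C → . /], [C → . d b C] }  — shift
  I12: { [A → b C C .] }  — reduce
  I13: { [E → A d .] }  — reduce

I10 contains complete items [A → b / .], [C → / .] — reduce-reduce conflict.

Answer: Yes — I10: [A → b / .] vs [C → / .]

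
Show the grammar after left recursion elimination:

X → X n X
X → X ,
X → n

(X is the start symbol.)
X is directly left-recursive. The standard transformation for
  A → A α₁ | ... | A α_m | β₁ | ... | β_n
is
  A  → β₁ A' | ... | β_n A'
  A' → α₁ A' | ... | α_m A' | ε

X → n becomes X → n X'
X → X n X becomes X' → n X X'
X → X , becomes X' → , X'
Add X' → ε

Resulting grammar:
X → n X'
X' → n X X'
X' → , X'
X' → ε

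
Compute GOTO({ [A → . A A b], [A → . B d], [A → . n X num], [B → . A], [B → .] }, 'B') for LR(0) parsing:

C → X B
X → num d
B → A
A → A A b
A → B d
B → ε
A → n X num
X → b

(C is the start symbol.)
GOTO(I, 'B') = CLOSURE({ [A → αX.β] : [A → α.Xβ] ∈ I, X = 'B' })

Items with dot before 'B', with the dot advanced:
  [A → . B d] → [A → B . d]
Closure adds nothing (no advanced item has the dot before a non-terminal).

GOTO = { [A → B . d] }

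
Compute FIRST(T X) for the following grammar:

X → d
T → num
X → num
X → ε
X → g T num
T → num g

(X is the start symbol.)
FIRST sets of the non-terminals involved (from the grammar, by fixed-point iteration):
  FIRST(T) = { 'num' }

To compute FIRST(T X), process the symbols left to right:
Symbol T is a non-terminal. Add FIRST(T) \ {ε} = { 'num' }
T is not nullable (ε ∉ FIRST(T)), so stop here.
FIRST(T X) = { 'num' }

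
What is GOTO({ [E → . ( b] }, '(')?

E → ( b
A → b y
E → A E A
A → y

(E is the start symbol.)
GOTO(I, '(') = CLOSURE({ [A → αX.β] : [A → α.Xβ] ∈ I, X = '(' })

Items with dot before '(', with the dot advanced:
  [E → . ( b] → [E → ( . b]
Closure adds nothing (no advanced item has the dot before a non-terminal).

GOTO = { [E → ( . b] }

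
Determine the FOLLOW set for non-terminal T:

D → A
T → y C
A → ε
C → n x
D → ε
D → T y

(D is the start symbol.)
{ 'y' }

To compute FOLLOW(T), find every occurrence of T on a right-hand side N → α T β: add FIRST(β) \ {ε}, and if β is empty or nullable also add FOLLOW(N). Iterate to a fixed point.

In D → T y: T is followed by y, add FIRST(y) \ {ε} = { 'y' }

Taking the union: FOLLOW(T) = { 'y' }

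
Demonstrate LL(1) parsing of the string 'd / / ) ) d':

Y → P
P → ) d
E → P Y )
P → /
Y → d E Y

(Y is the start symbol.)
LL(1) parsing maintains a stack (initially the start symbol over $) and the input. At each step: if the stack top is a terminal, match it against the current input token; if it is a non-terminal N, replace it with the RHS of M[N, lookahead] (the unique production whose predict set contains the lookahead).

Stack is shown with the top on the left.

Stack      Input          Action
--------------------------------
Y $        d / / ) ) d $  output Y → d E Y
d E Y $    d / / ) ) d $  match 'd'
E Y $      / / ) ) d $    output E → P Y )
P Y ) Y $  / / ) ) d $    output P → /
/ Y ) Y $  / / ) ) d $    match '/'
Y ) Y $    / ) ) d $      output Y → P
P ) Y $    / ) ) d $      output P → /
/ ) Y $    / ) ) d $      match '/'
) Y $      ) ) d $        match ')'
Y $        ) d $          output Y → P
P $        ) d $          output P → ) d
) d $      ) d $          match ')'
d $        d $            match 'd'
$          $              accept

The string is accepted.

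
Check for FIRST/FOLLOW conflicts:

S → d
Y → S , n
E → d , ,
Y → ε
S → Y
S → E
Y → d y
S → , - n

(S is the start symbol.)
A FIRST/FOLLOW conflict occurs when a non-terminal N has a nullable alternative N → β (β ⇒* ε) and another alternative N → α with FIRST(α) ∩ FOLLOW(N) ≠ ∅: on such a lookahead the parser cannot decide between expanding α and letting N vanish via β.

Nullable non-terminals: S, Y.
FIRST sets used below: FIRST(Y) = { ',', 'd', ε }, FIRST(E) = { 'd' }, FIRST(S) = { ',', 'd', ε }

S: nullable alternative(s) S → Y; FOLLOW(S) = { $, ',' }
  S → d: FIRST \ {ε} = { 'd' } — disjoint from FOLLOW(S)
  S → Y: FIRST \ {ε} = { ',', 'd' } — this is the only nullable alternative, skip
  S → E: FIRST \ {ε} = { 'd' } — disjoint from FOLLOW(S)
  S → , - n: FIRST \ {ε} = { ',' } — overlaps FOLLOW(S) on { ',' }: CONFLICT

Y: nullable alternative(s) Y → ε; FOLLOW(Y) = { $, ',' }
  Y → S , n: FIRST \ {ε} = { ',', 'd' } — overlaps FOLLOW(Y) on { ',' }: CONFLICT
  Y → ε: FIRST \ {ε} = { } — this is the only nullable alternative, skip
  Y → d y: FIRST \ {ε} = { 'd' } — disjoint from FOLLOW(Y)

E has no nullable alternative, so no FIRST/FOLLOW check is needed there.

So the grammar has 2 FIRST/FOLLOW conflicts (marked CONFLICT above).

Answer: Yes. S → ',' '-' n with FOLLOW(S) on { ',' }; Y → S ',' n with FOLLOW(Y) on { ',' }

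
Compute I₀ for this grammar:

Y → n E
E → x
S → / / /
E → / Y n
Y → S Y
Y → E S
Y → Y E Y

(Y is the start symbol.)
{ [E → . / Y n], [E → . x], [S → . / / /], [Y → . E S], [Y → . S Y], [Y → . Y E Y], [Y → . n E], [Y' → . Y] }

First, augment the grammar with Y' → Y
I₀ = CLOSURE({ [Y' → . Y] }):
  [Y' → . Y] has the dot before Y: add [Y → . n E], [Y → . S Y], [Y → . E S], [Y → . Y E Y]
  [Y → . S Y] has the dot before S: add [S → . / / /]
  [Y → . E S] has the dot before E: add [E → . x], [E → . / Y n]
No further items can be added.

I₀ = { [E → . / Y n], [E → . x], [S → . / / /], [Y → . E S], [Y → . S Y], [Y → . Y E Y], [Y → . n E], [Y' → . Y] }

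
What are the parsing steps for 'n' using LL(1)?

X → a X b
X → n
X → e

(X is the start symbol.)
Stack is shown with the top on the left.

Stack  Input  Action
--------------------
X $    n $    output X → n
n $    n $    match 'n'
$      $      accept

The string is accepted.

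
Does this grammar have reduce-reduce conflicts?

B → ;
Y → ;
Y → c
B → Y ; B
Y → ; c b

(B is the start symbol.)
A reduce-reduce conflict occurs when an LR(0) state has two complete items [A → α .] and [B → β .] — both call for a reduction, and with no lookahead the parser cannot choose between them.

Augment with B' → B and build the canonical LR(0) collection (I0 = CLOSURE({[B' → . B]}), then GOTO on every symbol after a dot until no new states appear). It has 9 states:
  I0: { [B → . ;], [B → . Y ; B], [B' → . B], [Y → . ; c b], [Y → . ;], [Y → . c] }  — shift
  I1: { [B → ; .], [Y → ; . c b], [Y → ; .] }  — shift, 2 reduces
  I2: { [B' → B .] }  — accept
  I3: { [B → Y . ; B] }  — shift
  I4: { [Y → c .] }  — reduce
  I5: { [B → . ;], [B → . Y ; B], [B → Y ; . B], [Y → . ; c b], [Y → . ;], [Y → . c] }  — shift
  I6: { [B → Y ; B .] }  — reduce
  I7: { [Y → ; c . b] }  — shift
  I8: { [Y → ; c b .] }  — reduce

I1 contains complete items [B → ; .], [Y → ; .] — reduce-reduce conflict.

Answer: Yes — I1: [B → ; .] vs [Y → ; .]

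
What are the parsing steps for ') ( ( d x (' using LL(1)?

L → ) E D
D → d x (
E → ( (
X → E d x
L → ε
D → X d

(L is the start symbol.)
Stack is shown with the top on the left.

Stack    Input          Action
------------------------------
L $      ) ( ( d x ( $  output L → ) E D
) E D $  ) ( ( d x ( $  match ')'
E D $    ( ( d x ( $    output E → ( (
( ( D $  ( ( d x ( $    match '('
( D $    ( d x ( $      match '('
D $      d x ( $        output D → d x (
d x ( $  d x ( $        match 'd'
x ( $    x ( $          match 'x'
( $      ( $            match '('
$        $              accept

The string is accepted.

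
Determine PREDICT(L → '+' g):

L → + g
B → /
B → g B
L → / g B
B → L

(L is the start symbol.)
{ '+' }

PREDICT(L → '+' g) = (FIRST(RHS) \ {ε}) ∪ (FOLLOW(L) if ε ∈ FIRST(RHS), i.e. RHS ⇒* ε)
FIRST('+' g) = { '+' }
ε ∉ FIRST('+' g), so FOLLOW(L) is not added.
PREDICT(L → '+' g) = { '+' }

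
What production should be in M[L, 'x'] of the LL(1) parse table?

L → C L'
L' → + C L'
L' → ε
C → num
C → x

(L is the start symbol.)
L → C L'

To find M[L, 'x'], we find productions for L where 'x' is in the predict set (PREDICT(N → α) = (FIRST(α) \ {ε}) ∪ (FOLLOW(N) if α ⇒* ε)).

Relevant sets:
  FIRST(C) = { 'num', 'x' }

L → C L': PREDICT = { 'num', 'x' }
  'x' is in predict set, so this production goes in M[L, 'x']

M[L, 'x'] = L → C L'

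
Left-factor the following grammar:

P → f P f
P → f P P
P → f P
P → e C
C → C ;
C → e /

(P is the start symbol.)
Left-factoring transforms A → αβ₁ | αβ₂ into A → αA' and A' → β₁ | β₂
(α is the longest common prefix among the alternatives). Repeat until
no nonterminal has two alternatives with a common prefix.

Round 1: P has alternatives sharing prefix 'f P'. Introduce P': P → f P P'
  Add: P' → f
  Add: P' → P
  Add: P' → ε

No remaining common prefixes — done.

Resulting grammar:
P → f P P'
P' → f
P' → P
P' → ε
P → e C
C → C ;
C → e /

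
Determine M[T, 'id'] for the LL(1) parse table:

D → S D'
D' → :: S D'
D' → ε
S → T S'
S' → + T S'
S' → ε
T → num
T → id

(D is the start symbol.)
T → id

To find M[T, 'id'], we find productions for T where 'id' is in the predict set (PREDICT(N → α) = (FIRST(α) \ {ε}) ∪ (FOLLOW(N) if α ⇒* ε)).

T → num: PREDICT = { 'num' }
T → id: PREDICT = { 'id' }
  'id' is in predict set, so this production goes in M[T, 'id']

M[T, 'id'] = T → id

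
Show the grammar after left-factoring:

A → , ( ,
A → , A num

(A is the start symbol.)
Left-factoring transforms A → αβ₁ | αβ₂ into A → αA' and A' → β₁ | β₂
(α is the longest common prefix among the alternatives). Repeat until
no nonterminal has two alternatives with a common prefix.

Round 1: A has alternatives sharing prefix ','. Introduce A': A → , A'
  Add: A' → ( ,
  Add: A' → A num

No remaining common prefixes — done.

Resulting grammar:
A → , A'
A' → ( ,
A' → A num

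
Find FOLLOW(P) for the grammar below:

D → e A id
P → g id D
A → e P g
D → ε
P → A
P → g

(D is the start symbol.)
To compute FOLLOW(P), find every occurrence of P on a right-hand side N → α P β: add FIRST(β) \ {ε}, and if β is empty or nullable also add FOLLOW(N). Iterate to a fixed point.

In A → e P g: P is followed by g, add FIRST(g) \ {ε} = { 'g' }

Taking the union: FOLLOW(P) = { 'g' }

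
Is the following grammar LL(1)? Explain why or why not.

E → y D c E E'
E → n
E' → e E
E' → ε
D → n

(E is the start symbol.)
No. Predict set conflict for E': { 'e' }

A grammar is LL(1) if for each non-terminal N with multiple productions, the predict sets of those productions are pairwise disjoint, where PREDICT(N → α) = (FIRST(α) \ {ε}) ∪ (FOLLOW(N) if α ⇒* ε).

Relevant sets:
  FOLLOW(E') = { $, 'e' }

For E:
  PREDICT(E → y D c E E') = { 'y' }
  PREDICT(E → n) = { 'n' }
For E':
  PREDICT(E' → e E) = { 'e' }
  PREDICT(E' → ε) = { $, 'e' }
D has a single production, so nothing to check there.

Conflict found: Predict set conflict for E': { 'e' }
The grammar is NOT LL(1).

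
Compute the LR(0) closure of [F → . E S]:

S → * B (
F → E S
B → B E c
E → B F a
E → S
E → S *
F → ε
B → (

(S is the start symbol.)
{ [B → . (], [B → . B E c], [E → . B F a], [E → . S *], [E → . S], [F → . E S], [S → . * B (] }

To compute CLOSURE, for each item [A → α.Bβ] where B is a non-terminal, add [B → .γ] for all productions B → γ; repeat for the newly added items until nothing changes.

Start with: [F → . E S]
  [F → . E S] has the dot before E: add [E → . B F a], [E → . S], [E → . S *]
  [E → . B F a] has the dot before B: add [B → . B E c], [B → . (]
  [E → . S] has the dot before S: add [S → . * B (]
No further items can be added.

CLOSURE = { [B → . (], [B → . B E c], [E → . B F a], [E → . S *], [E → . S], [F → . E S], [S → . * B (] }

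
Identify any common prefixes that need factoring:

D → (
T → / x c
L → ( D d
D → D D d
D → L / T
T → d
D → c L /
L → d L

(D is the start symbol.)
No, left-factoring is not needed

Left-factoring is needed when two productions for the same non-terminal
share a common prefix on the right-hand side.

Productions for D:
  D → (
  D → D D d
  D → L / T
  D → c L /
Productions for T:
  T → / x c
  T → d
Productions for L:
  L → ( D d
  L → d L

No common prefixes found.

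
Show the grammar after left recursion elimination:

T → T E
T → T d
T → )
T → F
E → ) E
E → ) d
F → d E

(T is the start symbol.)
T is directly left-recursive. The standard transformation for
  A → A α₁ | ... | A α_m | β₁ | ... | β_n
is
  A  → β₁ A' | ... | β_n A'
  A' → α₁ A' | ... | α_m A' | ε

T → ) becomes T → ) T'
T → F becomes T → F T'
T → T E becomes T' → E T'
T → T d becomes T' → d T'
Add T' → ε

Productions for other non-terminals are unchanged:
  E → ) E
  E → ) d
  F → d E

Resulting grammar:
T → ) T'
T → F T'
T' → E T'
T' → d T'
T' → ε
E → ) E
E → ) d
F → d E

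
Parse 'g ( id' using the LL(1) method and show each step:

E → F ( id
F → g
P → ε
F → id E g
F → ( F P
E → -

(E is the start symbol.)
LL(1) parsing maintains a stack (initially the start symbol over $) and the input. At each step: if the stack top is a terminal, match it against the current input token; if it is a non-terminal N, replace it with the RHS of M[N, lookahead] (the unique production whose predict set contains the lookahead).

Stack is shown with the top on the left.

Stack     Input     Action
--------------------------
E $       g ( id $  output E → F ( id
F ( id $  g ( id $  output F → g
g ( id $  g ( id $  match 'g'
( id $    ( id $    match '('
id $      id $      match 'id'
$         $         accept

The string is accepted.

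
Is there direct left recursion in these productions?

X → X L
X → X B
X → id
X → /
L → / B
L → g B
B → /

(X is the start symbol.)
Direct left recursion occurs when N → N α for some non-terminal N (the right-hand side begins with the left-hand side itself).

X → X L: LEFT RECURSIVE (starts with X)
X → X B: LEFT RECURSIVE (starts with X)
X → id: starts with id
X → /: starts with '/'
L → / B: starts with '/'
L → g B: starts with g
B → /: starts with '/'

The grammar has direct left recursion on: X.

Answer: Yes, X is left-recursive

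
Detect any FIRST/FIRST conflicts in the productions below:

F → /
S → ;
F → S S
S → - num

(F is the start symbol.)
A FIRST/FIRST conflict occurs when two productions N → α and N → β for the same non-terminal have FIRST(α) ∩ FIRST(β) ≠ ∅ (with ε ∈ FIRST of a nullable right-hand side, so two nullable alternatives also conflict).

FIRST sets of the non-terminals at (or reachable through a nullable prefix from) the front of some alternative:
  FIRST(S) = { '-', ';' }

Productions for F:
  F → /: FIRST = { '/' }
  F → S S: FIRST = { '-', ';' }
Productions for S:
  S → ;: FIRST = { ';' }
  S → - num: FIRST = { '-' }

All alternatives of each non-terminal have pairwise disjoint FIRST sets.

Answer: No FIRST/FIRST conflicts.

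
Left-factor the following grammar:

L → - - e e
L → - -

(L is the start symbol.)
Left-factoring transforms A → αβ₁ | αβ₂ into A → αA' and A' → β₁ | β₂
(α is the longest common prefix among the alternatives). Repeat until
no nonterminal has two alternatives with a common prefix.

Round 1: L has alternatives sharing prefix '- -'. Introduce L': L → - - L'
  Add: L' → e e
  Add: L' → ε

No remaining common prefixes — done.

Resulting grammar:
L → - - L'
L' → e e
L' → ε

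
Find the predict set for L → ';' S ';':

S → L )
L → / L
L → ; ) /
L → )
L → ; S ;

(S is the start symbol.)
PREDICT(L → ';' S ';') = (FIRST(RHS) \ {ε}) ∪ (FOLLOW(L) if ε ∈ FIRST(RHS), i.e. RHS ⇒* ε)
FIRST(';' S ';') = { ';' }
ε ∉ FIRST(';' S ';'), so FOLLOW(L) is not added.
PREDICT(L → ';' S ';') = { ';' }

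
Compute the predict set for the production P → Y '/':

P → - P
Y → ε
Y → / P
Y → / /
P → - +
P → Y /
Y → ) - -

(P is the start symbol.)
{ ')', '/' }

PREDICT(P → Y '/') = (FIRST(RHS) \ {ε}) ∪ (FOLLOW(P) if ε ∈ FIRST(RHS), i.e. RHS ⇒* ε)
FIRST(Y) = { ')', '/', ε }
FIRST(Y '/') = { ')', '/' }
ε ∉ FIRST(Y '/'), so FOLLOW(P) is not added.
PREDICT(P → Y '/') = { ')', '/' }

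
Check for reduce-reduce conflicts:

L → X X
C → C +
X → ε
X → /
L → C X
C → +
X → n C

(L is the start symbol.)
No reduce-reduce conflicts

A reduce-reduce conflict occurs when an LR(0) state has two complete items [A → α .] and [B → β .] — both call for a reduction, and with no lookahead the parser cannot choose between them.

Augment with L' → L and build the canonical LR(0) collection (I0 = CLOSURE({[L' → . L]}), then GOTO on every symbol after a dot until no new states appear). It has 11 states:
  I0: { [C → . +], [C → . C +], [L → . C X], [L → . X X], [L' → . L], [X → . /], [X → . n C], [X → .] }  — shift, reduce
  I1: { [C → + .] }  — reduce
  I2: { [X → / .] }  — reduce
  I3: { [C → C . +], [L → C . X], [X → . /], [X → . n C], [X → .] }  — shift, reduce
  I4: { [L' → L .] }  — accept
  I5: { [L → X . X], [X → . /], [X → . n C], [X → .] }  — shift, reduce
  I6: { [C → . +], [C → . C +], [X → n . C] }  — shift
  I7: { [C → C . +], [X → n C .] }  — shift, reduce
  I8: { [C → C + .] }  — reduce
  I9: { [L → X X .] }  — reduce
  I10: { [L → C X .] }  — reduce

No state contains more than one complete item.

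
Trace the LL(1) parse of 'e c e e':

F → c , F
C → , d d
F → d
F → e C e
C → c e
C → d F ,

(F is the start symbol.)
LL(1) parsing maintains a stack (initially the start symbol over $) and the input. At each step: if the stack top is a terminal, match it against the current input token; if it is a non-terminal N, replace it with the RHS of M[N, lookahead] (the unique production whose predict set contains the lookahead).

Stack is shown with the top on the left.

Stack    Input      Action
--------------------------
F $      e c e e $  output F → e C e
e C e $  e c e e $  match 'e'
C e $    c e e $    output C → c e
c e e $  c e e $    match 'c'
e e $    e e $      match 'e'
e $      e $        match 'e'
$        $          accept

The string is accepted.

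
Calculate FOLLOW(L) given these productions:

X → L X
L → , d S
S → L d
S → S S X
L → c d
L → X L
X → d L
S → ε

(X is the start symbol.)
{ $, ',', 'c', 'd' }

In X → L X: L is followed by X, add FIRST(X) \ {ε} = { ',', 'c', 'd' }
In S → L d: L is followed by d, add FIRST(d) \ {ε} = { 'd' }
In L → X L: L is at the end; this adds FOLLOW(L) to itself — nothing new
In X → d L: L is at the end, add FOLLOW(X)

The FOLLOW sets referred to above (computed the same way, to a fixed point):
  FOLLOW(X) = { $, ',', 'c', 'd' }

Taking the union: FOLLOW(L) = { $, ',', 'c', 'd' }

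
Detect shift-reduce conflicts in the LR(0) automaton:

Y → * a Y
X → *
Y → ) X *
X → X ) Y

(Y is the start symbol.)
A shift-reduce conflict occurs when an LR(0) state has both:
  - a complete (reduce) item [A → α .] (dot at the end), and
  - a shift item [B → β . c γ] (dot before a terminal).

Augment with Y' → Y and build the canonical LR(0) collection (I0 = CLOSURE({[Y' → . Y]}), then GOTO on every symbol after a dot until no new states appear). It has 11 states:
  I0: { [Y → . ) X *], [Y → . * a Y], [Y' → . Y] }  — shift
  I1: { [X → . *], [X → . X ) Y], [Y → ) . X *] }  — shift
  I2: { [Y → * . a Y] }  — shift
  I3: { [Y' → Y .] }  — accept
  I4: { [Y → * a . Y], [Y → . ) X *], [Y → . * a Y] }  — shift
  I5: { [Y → * a Y .] }  — reduce
  I6: { [X → * .] }  — reduce
  I7: { [X → X . ) Y], [Y → ) X . *] }  — shift
  I8: { [X → X ) . Y], [Y → . ) X *], [Y → . * a Y] }  — shift
  I9: { [Y → ) X * .] }  — reduce
  I10: { [X → X ) Y .] }  — reduce

No state contains both a complete item and a shift item.

Answer: No shift-reduce conflicts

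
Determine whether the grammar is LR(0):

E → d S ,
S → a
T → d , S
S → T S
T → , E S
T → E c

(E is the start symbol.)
Augment with E' → E and build the canonical LR(0) collection (I0 = CLOSURE({[E' → . E]}), then GOTO on every symbol after a dot until no new states appear). It has 17 states:
  I0: { [E → . d S ,], [E' → . E] }  — shift
  I1: { [E' → E .] }  — accept
  I2: { [E → . d S ,], [E → d . S ,], [S → . T S], [S → . a], [T → . , E S], [T → . E c], [T → . d , S] }  — shift
  I3: { [E → . d S ,], [T → , . E S] }  — shift
  I4: { [T → E . c] }  — shift
  I5: { [E → d S . ,] }  — shift
  I6: { [E → . d S ,], [S → . T S], [S → . a], [S → T . S], [T → . , E S], [T → . E c], [T → . d , S] }  — shift
  I7: { [S → a .] }  — reduce
  I8: { [E → . d S ,], [E → d . S ,], [S → . T S], [S → . a], [T → . , E S], [T → . E c], [T → . d , S], [T → d . , S] }  — shift
  I9: { [E → . d S ,], [S → . T S], [S → . a], [T → , . E S], [T → . , E S], [T → . E c], [T → . d , S], [T → d , . S] }  — shift
  I10: { [E → . d S ,], [S → . T S], [S → . a], [T → , E . S], [T → . , E S], [T → . E c], [T → . d , S], [T → E . c] }  — shift
  I11: { [T → d , S .] }  — reduce
  I12: { [T → , E S .] }  — reduce
  I13: { [T → E c .] }  — reduce
  I14: { [S → T S .] }  — reduce
  I15: { [E → d S , .] }  — reduce
  I16: { [E → . d S ,], [S → . T S], [S → . a], [T → , E . S], [T → . , E S], [T → . E c], [T → . d , S] }  — shift

Every state is either a pure shift/goto state or contains exactly one complete item and nothing to shift — no conflicts. The grammar is LR(0).

Answer: Yes, the grammar is LR(0)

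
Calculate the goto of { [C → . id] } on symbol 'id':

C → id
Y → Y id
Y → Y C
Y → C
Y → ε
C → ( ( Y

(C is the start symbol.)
{ [C → id .] }

GOTO(I, 'id') = CLOSURE({ [A → αX.β] : [A → α.Xβ] ∈ I, X = 'id' })

Items with dot before 'id', with the dot advanced:
  [C → . id] → [C → id .]
Closure adds nothing (no advanced item has the dot before a non-terminal).

GOTO = { [C → id .] }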